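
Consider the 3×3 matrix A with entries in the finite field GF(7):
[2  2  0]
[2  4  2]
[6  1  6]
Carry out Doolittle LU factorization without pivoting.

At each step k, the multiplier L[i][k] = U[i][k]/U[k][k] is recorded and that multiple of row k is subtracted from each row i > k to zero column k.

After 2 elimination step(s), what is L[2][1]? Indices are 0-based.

k=0: U[0][0]=2
  eliminate (1,0): mult=1, new row 1: (0, 2, 2); set L[1][0]=1
  eliminate (2,0): mult=3, new row 2: (0, 2, 6); set L[2][0]=3
k=1: U[1][1]=2
  eliminate (2,1): mult=1, new row 2: (0, 0, 4); set L[2][1]=1

L[2][1] = 1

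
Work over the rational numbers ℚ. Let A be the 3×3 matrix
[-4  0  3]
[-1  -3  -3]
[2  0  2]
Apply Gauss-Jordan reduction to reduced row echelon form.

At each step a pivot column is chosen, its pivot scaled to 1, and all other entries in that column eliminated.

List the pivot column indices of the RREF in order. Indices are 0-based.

[1] R0 /= -4  ⇒  (1, 0, -3/4)
     R1 -= -1·R0  ⇒  (0, -3, -15/4)
     R2 -= 2·R0  ⇒  (0, 0, 7/2)
[2] R1 /= -3  ⇒  (0, 1, 5/4)
[3] R2 /= 7/2  ⇒  (0, 0, 1)
     R0 -= -3/4·R2  ⇒  (1, 0, 0)
     R1 -= 5/4·R2  ⇒  (0, 1, 0)

pivot columns: 0, 1, 2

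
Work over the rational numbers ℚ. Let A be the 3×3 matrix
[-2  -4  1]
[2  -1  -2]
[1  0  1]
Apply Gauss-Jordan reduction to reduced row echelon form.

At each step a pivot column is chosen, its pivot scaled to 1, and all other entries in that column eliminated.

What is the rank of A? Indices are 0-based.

rank = 3

pivot(0,0)=-2: scale R0 → (1, 2, -1/2)
  clear (1,0): R1 −= (2)R0 → (0, -5, -1)
  clear (2,0): R2 −= (1)R0 → (0, -2, 3/2)
pivot(1,1)=-5: scale R1 → (0, 1, 1/5)
  clear (0,1): R0 −= (2)R1 → (1, 0, -9/10)
  clear (2,1): R2 −= (-2)R1 → (0, 0, 19/10)
pivot(2,2)=19/10: scale R2 → (0, 0, 1)
  clear (0,2): R0 −= (-9/10)R2 → (1, 0, 0)
  clear (1,2): R1 −= (1/5)R2 → (0, 1, 0)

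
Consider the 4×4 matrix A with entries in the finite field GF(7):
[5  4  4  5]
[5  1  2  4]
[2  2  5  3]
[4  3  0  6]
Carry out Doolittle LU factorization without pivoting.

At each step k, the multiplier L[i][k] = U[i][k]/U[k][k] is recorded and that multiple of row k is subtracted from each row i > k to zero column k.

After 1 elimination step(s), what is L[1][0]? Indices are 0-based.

k=0: U[0][0]=5
  eliminate (1,0): mult=1, new row 1: (0, 4, 5, 6); set L[1][0]=1
  eliminate (2,0): mult=6, new row 2: (0, 6, 2, 1); set L[2][0]=6
  eliminate (3,0): mult=5, new row 3: (0, 4, 1, 2); set L[3][0]=5

L[1][0] = 1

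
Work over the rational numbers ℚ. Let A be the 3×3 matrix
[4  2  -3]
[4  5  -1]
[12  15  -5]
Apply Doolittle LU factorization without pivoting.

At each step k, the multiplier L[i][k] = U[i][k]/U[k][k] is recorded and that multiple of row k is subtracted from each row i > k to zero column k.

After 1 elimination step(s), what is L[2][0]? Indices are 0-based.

L[2][0] = 3

k=0: U[0][0]=4
  eliminate (1,0): mult=1, new row 1: (0, 3, 2); set L[1][0]=1
  eliminate (2,0): mult=3, new row 2: (0, 9, 4); set L[2][0]=3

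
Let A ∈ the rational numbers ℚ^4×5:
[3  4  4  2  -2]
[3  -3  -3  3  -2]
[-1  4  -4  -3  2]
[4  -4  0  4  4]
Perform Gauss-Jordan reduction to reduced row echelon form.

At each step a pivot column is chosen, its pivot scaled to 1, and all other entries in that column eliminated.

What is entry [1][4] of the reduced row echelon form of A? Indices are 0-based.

M[1][4] = -3

pivot(0,0)=3: scale R0 → (1, 4/3, 4/3, 2/3, -2/3)
  clear (1,0): R1 −= (3)R0 → (0, -7, -7, 1, 0)
  clear (2,0): R2 −= (-1)R0 → (0, 16/3, -8/3, -7/3, 4/3)
  clear (3,0): R3 −= (4)R0 → (0, -28/3, -16/3, 4/3, 20/3)
pivot(1,1)=-7: scale R1 → (0, 1, 1, -1/7, 0)
  clear (0,1): R0 −= (4/3)R1 → (1, 0, 0, 6/7, -2/3)
  clear (2,1): R2 −= (16/3)R1 → (0, 0, -8, -11/7, 4/3)
  clear (3,1): R3 −= (-28/3)R1 → (0, 0, 4, 0, 20/3)
pivot(2,2)=-8: scale R2 → (0, 0, 1, 11/56, -1/6)
  clear (1,2): R1 −= (1)R2 → (0, 1, 0, -19/56, 1/6)
  clear (3,2): R3 −= (4)R2 → (0, 0, 0, -11/14, 22/3)
pivot(3,3)=-11/14: scale R3 → (0, 0, 0, 1, -28/3)
  clear (0,3): R0 −= (6/7)R3 → (1, 0, 0, 0, 22/3)
  clear (1,3): R1 −= (-19/56)R3 → (0, 1, 0, 0, -3)
  clear (2,3): R2 −= (11/56)R3 → (0, 0, 1, 0, 5/3)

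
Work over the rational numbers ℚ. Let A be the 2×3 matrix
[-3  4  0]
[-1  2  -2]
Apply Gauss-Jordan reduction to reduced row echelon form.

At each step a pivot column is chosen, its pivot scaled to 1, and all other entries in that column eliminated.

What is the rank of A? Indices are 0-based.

rank = 2

pivot(0,0)=-3: scale R0 → (1, -4/3, 0)
  clear (1,0): R1 −= (-1)R0 → (0, 2/3, -2)
pivot(1,1)=2/3: scale R1 → (0, 1, -3)
  clear (0,1): R0 −= (-4/3)R1 → (1, 0, -4)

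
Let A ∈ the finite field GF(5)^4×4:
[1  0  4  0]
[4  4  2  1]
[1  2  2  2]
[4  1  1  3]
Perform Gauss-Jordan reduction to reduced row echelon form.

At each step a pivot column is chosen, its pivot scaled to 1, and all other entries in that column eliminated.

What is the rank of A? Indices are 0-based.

rank = 4

[1] R0 /= 1  ⇒  (1, 0, 4, 0)
     R1 -= 4·R0  ⇒  (0, 4, 1, 1)
     R2 -= 1·R0  ⇒  (0, 2, 3, 2)
     R3 -= 4·R0  ⇒  (0, 1, 0, 3)
[2] R1 /= 4  ⇒  (0, 1, 4, 4)
     R2 -= 2·R1  ⇒  (0, 0, 0, 4)
     R3 -= 1·R1  ⇒  (0, 0, 1, 4)
[3] R2 <-> R3
[3] R2 /= 1  ⇒  (0, 0, 1, 4)
     R0 -= 4·R2  ⇒  (1, 0, 0, 4)
     R1 -= 4·R2  ⇒  (0, 1, 0, 3)
[4] R3 /= 4  ⇒  (0, 0, 0, 1)
     R0 -= 4·R3  ⇒  (1, 0, 0, 0)
     R1 -= 3·R3  ⇒  (0, 1, 0, 0)
     R2 -= 4·R3  ⇒  (0, 0, 1, 0)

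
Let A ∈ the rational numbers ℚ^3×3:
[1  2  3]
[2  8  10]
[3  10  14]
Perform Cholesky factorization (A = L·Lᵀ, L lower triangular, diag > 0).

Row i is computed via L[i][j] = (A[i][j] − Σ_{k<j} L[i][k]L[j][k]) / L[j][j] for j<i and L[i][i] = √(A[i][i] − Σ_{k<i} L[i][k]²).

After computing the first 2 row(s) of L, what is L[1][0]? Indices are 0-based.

L[1][0] = 2

Step 1: L[0][0] = √(1) = 1.
  L[1][0] = (2) / L[0][0] = 2.
Step 2: L[1][1] = √(4) = 2.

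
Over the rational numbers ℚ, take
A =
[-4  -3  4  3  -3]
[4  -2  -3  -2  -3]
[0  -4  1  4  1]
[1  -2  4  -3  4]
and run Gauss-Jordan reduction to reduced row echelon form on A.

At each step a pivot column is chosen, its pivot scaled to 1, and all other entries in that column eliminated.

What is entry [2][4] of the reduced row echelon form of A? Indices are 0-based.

step 1: normalize row 0 (÷-4) = (1, 3/4, -1, -3/4, 3/4)
  row 1: subtract 4×row0 = (0, -5, 1, 1, -6)
  row 3: subtract 1×row0 = (0, -11/4, 5, -9/4, 13/4)
step 2: normalize row 1 (÷-5) = (0, 1, -1/5, -1/5, 6/5)
  row 0: subtract 3/4×row1 = (1, 0, -17/20, -3/5, -3/20)
  row 2: subtract -4×row1 = (0, 0, 1/5, 16/5, 29/5)
  row 3: subtract -11/4×row1 = (0, 0, 89/20, -14/5, 131/20)
step 3: normalize row 2 (÷1/5) = (0, 0, 1, 16, 29)
  row 0: subtract -17/20×row2 = (1, 0, 0, 13, 49/2)
  row 1: subtract -1/5×row2 = (0, 1, 0, 3, 7)
  row 3: subtract 89/20×row2 = (0, 0, 0, -74, -245/2)
step 4: normalize row 3 (÷-74) = (0, 0, 0, 1, 245/148)
  row 0: subtract 13×row3 = (1, 0, 0, 0, 441/148)
  row 1: subtract 3×row3 = (0, 1, 0, 0, 301/148)
  row 2: subtract 16×row3 = (0, 0, 1, 0, 93/37)

M[2][4] = 93/37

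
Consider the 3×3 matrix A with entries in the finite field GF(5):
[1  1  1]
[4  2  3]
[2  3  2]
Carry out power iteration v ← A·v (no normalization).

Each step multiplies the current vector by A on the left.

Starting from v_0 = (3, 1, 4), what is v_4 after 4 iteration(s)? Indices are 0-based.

v_4 = (0, 1, 3)

v_0 = (3, 1, 4).
v_1 = A·v_0 = (3, 1, 2).
v_2 = A·v_1 = (1, 0, 3).
v_3 = A·v_2 = (4, 3, 3).
v_4 = A·v_3 = (0, 1, 3).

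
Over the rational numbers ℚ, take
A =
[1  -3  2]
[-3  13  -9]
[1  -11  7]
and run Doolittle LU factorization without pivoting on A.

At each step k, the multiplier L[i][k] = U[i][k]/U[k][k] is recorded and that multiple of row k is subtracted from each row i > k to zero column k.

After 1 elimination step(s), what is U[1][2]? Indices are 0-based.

k=0: U[0][0]=1
  eliminate (1,0): mult=-3, new row 1: (0, 4, -3); set L[1][0]=-3
  eliminate (2,0): mult=1, new row 2: (0, -8, 5); set L[2][0]=1

U[1][2] = -3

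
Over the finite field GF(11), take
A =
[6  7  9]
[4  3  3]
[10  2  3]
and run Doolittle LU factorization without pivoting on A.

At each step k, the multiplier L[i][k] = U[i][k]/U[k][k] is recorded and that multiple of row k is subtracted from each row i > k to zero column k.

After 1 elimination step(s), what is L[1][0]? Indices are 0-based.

Step 1: pivot at (0,0) is 6.
  row1 ← row1 − (8)·row0  ⇒  L[1][0]=8, U row1=(0, 2, 8)
  row2 ← row2 − (9)·row0  ⇒  L[2][0]=9, U row2=(0, 5, 10)

L[1][0] = 8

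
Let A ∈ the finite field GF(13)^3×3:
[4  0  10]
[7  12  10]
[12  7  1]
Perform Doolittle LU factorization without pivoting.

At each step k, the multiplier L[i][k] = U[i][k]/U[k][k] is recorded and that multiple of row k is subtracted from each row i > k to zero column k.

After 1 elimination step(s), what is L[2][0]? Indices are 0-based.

[col 0] pivot 4
  R1 -= 5*R0 → (0, 12, 12)  (L[1][0] := 5)
  R2 -= 3*R0 → (0, 7, 10)  (L[2][0] := 3)

L[2][0] = 3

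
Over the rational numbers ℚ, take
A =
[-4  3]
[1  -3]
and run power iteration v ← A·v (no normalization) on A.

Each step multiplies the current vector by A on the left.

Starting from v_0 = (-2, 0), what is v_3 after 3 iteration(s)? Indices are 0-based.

v_3 = (194, -80)

v_0 = (-2, 0).
v_1 = A·v_0 = (8, -2).
v_2 = A·v_1 = (-38, 14).
v_3 = A·v_2 = (194, -80).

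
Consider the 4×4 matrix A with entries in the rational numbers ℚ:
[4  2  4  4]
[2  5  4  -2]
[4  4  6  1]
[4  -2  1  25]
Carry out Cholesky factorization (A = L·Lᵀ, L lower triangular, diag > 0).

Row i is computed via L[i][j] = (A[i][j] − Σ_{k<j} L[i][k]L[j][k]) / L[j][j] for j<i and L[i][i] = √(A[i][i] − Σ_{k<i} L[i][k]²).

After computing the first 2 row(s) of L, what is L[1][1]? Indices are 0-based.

Step 1: L[0][0] = √(4) = 2.
  L[1][0] = (2) / L[0][0] = 1.
Step 2: L[1][1] = √(4) = 2.

L[1][1] = 2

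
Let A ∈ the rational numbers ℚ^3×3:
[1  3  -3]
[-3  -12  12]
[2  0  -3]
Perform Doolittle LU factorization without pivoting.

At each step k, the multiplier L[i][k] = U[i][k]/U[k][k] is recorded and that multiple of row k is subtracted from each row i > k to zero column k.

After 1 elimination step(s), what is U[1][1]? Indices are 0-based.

[col 0] pivot 1
  R1 -= -3*R0 → (0, -3, 3)  (L[1][0] := -3)
  R2 -= 2*R0 → (0, -6, 3)  (L[2][0] := 2)

U[1][1] = -3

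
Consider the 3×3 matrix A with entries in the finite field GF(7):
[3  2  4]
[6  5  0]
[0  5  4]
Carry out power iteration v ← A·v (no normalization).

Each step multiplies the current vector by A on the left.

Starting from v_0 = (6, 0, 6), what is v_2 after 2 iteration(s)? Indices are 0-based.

v_2 = (0, 5, 3)

v_0 = (6, 0, 6).
v_1 = A·v_0 = (0, 1, 3).
v_2 = A·v_1 = (0, 5, 3).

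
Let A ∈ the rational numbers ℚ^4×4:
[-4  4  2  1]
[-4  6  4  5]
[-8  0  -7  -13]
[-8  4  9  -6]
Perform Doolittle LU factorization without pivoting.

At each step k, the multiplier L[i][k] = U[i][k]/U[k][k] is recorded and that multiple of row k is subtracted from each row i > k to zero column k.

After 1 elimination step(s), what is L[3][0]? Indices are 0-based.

L[3][0] = 2

[col 0] pivot -4
  R1 -= 1*R0 → (0, 2, 2, 4)  (L[1][0] := 1)
  R2 -= 2*R0 → (0, -8, -11, -15)  (L[2][0] := 2)
  R3 -= 2*R0 → (0, -4, 5, -8)  (L[3][0] := 2)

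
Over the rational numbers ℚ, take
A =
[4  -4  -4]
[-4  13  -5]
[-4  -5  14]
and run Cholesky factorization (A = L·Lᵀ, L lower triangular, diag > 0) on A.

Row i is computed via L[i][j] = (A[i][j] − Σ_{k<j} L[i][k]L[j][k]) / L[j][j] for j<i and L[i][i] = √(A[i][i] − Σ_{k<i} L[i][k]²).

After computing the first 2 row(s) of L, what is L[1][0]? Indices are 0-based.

Step 1: L[0][0] = √(4) = 2.
  L[1][0] = (-4) / L[0][0] = -2.
Step 2: L[1][1] = √(9) = 3.

L[1][0] = -2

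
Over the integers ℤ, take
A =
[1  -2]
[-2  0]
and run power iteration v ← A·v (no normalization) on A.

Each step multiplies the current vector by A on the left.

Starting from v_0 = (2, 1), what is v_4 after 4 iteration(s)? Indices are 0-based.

v_4 = (40, -16)

v_0 = (2, 1).
v_1 = A·v_0 = (0, -4).
v_2 = A·v_1 = (8, 0).
v_3 = A·v_2 = (8, -16).
v_4 = A·v_3 = (40, -16).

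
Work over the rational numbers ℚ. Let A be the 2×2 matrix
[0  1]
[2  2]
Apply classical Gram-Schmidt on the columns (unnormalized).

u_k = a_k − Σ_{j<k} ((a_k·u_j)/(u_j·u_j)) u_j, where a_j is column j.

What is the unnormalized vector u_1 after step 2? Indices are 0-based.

Step 1: u_0 = a_0 = (0, 2).
Step 2: u_1 = a_1 − (1)·u_0 = (1, 0).

u_1 = (1, 0)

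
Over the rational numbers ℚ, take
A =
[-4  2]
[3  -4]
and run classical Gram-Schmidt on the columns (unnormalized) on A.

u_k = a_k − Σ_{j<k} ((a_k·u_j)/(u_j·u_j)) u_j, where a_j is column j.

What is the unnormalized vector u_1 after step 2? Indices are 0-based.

u_1 = (-6/5, -8/5)

Step 1: u_0 = a_0 = (-4, 3).
Step 2: u_1 = a_1 − (-4/5)·u_0 = (-6/5, -8/5).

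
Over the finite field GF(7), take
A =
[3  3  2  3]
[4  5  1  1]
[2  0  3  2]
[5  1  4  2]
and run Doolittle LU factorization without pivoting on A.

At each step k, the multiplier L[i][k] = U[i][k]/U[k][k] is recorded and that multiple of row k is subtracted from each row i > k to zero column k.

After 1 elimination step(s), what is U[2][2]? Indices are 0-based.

Step 1: pivot at (0,0) is 3.
  row1 ← row1 − (6)·row0  ⇒  L[1][0]=6, U row1=(0, 1, 3, 4)
  row2 ← row2 − (3)·row0  ⇒  L[2][0]=3, U row2=(0, 5, 4, 0)
  row3 ← row3 − (4)·row0  ⇒  L[3][0]=4, U row3=(0, 3, 3, 4)

U[2][2] = 4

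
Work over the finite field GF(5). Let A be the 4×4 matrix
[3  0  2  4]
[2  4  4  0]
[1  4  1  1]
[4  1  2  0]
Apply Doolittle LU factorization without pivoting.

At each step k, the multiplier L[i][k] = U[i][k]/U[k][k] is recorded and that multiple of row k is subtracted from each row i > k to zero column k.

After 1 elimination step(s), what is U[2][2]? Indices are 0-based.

k=0: U[0][0]=3
  eliminate (1,0): mult=4, new row 1: (0, 4, 1, 4); set L[1][0]=4
  eliminate (2,0): mult=2, new row 2: (0, 4, 2, 3); set L[2][0]=2
  eliminate (3,0): mult=3, new row 3: (0, 1, 1, 3); set L[3][0]=3

U[2][2] = 2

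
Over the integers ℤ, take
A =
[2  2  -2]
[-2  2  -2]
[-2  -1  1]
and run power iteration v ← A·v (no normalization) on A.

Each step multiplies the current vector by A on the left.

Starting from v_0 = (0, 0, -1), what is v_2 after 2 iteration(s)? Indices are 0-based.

v_2 = (10, 2, -7)

v_0 = (0, 0, -1).
v_1 = A·v_0 = (2, 2, -1).
v_2 = A·v_1 = (10, 2, -7).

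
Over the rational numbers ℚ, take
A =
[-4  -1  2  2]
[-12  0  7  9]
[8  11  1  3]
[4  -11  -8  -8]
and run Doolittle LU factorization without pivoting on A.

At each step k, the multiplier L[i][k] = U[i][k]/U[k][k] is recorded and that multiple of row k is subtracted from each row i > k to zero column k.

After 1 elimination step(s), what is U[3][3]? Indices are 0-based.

Step 1: pivot at (0,0) is -4.
  row1 ← row1 − (3)·row0  ⇒  L[1][0]=3, U row1=(0, 3, 1, 3)
  row2 ← row2 − (-2)·row0  ⇒  L[2][0]=-2, U row2=(0, 9, 5, 7)
  row3 ← row3 − (-1)·row0  ⇒  L[3][0]=-1, U row3=(0, -12, -6, -6)

U[3][3] = -6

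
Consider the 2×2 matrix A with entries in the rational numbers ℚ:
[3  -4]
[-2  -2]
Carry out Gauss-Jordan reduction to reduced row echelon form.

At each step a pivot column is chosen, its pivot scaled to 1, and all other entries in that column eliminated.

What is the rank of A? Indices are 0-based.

[1] R0 /= 3  ⇒  (1, -4/3)
     R1 -= -2·R0  ⇒  (0, -14/3)
[2] R1 /= -14/3  ⇒  (0, 1)
     R0 -= -4/3·R1  ⇒  (1, 0)

rank = 2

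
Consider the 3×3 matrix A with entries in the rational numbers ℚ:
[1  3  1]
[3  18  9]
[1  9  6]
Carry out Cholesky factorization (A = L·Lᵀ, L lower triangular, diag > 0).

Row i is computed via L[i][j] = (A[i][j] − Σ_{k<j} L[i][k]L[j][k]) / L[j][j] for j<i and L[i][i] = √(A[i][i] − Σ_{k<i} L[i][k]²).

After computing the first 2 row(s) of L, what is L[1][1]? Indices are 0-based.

Step 1: L[0][0] = √(1) = 1.
  L[1][0] = (3) / L[0][0] = 3.
Step 2: L[1][1] = √(9) = 3.

L[1][1] = 3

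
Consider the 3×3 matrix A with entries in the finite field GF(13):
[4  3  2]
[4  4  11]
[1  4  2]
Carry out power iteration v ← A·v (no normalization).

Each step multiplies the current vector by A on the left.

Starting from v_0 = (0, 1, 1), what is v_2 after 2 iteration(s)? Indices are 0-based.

v_0 = (0, 1, 1).
v_1 = A·v_0 = (5, 2, 6).
v_2 = A·v_1 = (12, 3, 12).

v_2 = (12, 3, 12)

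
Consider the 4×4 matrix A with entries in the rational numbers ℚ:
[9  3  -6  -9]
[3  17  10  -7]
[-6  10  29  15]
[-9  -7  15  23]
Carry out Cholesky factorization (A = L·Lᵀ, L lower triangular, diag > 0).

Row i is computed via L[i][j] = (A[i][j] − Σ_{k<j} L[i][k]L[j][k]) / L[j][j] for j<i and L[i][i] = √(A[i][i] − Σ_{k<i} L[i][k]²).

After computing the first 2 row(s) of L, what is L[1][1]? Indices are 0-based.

Step 1: L[0][0] = √(9) = 3.
  L[1][0] = (3) / L[0][0] = 1.
Step 2: L[1][1] = √(16) = 4.

L[1][1] = 4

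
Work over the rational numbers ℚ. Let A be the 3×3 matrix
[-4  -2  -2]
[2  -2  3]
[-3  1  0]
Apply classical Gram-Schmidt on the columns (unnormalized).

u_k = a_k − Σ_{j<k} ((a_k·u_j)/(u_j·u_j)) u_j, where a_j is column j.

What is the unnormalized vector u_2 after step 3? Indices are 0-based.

Step 1: u_0 = a_0 = (-4, 2, -3).
Step 2: u_1 = a_1 − (1/29)·u_0 = (-54/29, -60/29, 32/29).
Step 3: u_2 = a_2 − (14/29)·u_0 − (-18/65)·u_1 = (-38/65, 19/13, 114/65).

u_2 = (-38/65, 19/13, 114/65)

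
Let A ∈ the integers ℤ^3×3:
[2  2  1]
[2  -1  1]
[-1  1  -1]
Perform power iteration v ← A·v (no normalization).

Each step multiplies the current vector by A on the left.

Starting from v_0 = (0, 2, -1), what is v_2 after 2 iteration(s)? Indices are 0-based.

v_2 = (3, 12, -9)

v_0 = (0, 2, -1).
v_1 = A·v_0 = (3, -3, 3).
v_2 = A·v_1 = (3, 12, -9).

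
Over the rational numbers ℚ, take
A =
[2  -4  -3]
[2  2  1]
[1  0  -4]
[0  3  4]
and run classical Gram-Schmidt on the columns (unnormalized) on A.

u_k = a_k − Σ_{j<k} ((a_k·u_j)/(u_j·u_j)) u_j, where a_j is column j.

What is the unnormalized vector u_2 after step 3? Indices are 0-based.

Step 1: u_0 = a_0 = (2, 2, 1, 0).
Step 2: u_1 = a_1 − (-4/9)·u_0 = (-28/9, 26/9, 4/9, 3).
Step 3: u_2 = a_2 − (-8/9)·u_0 − (202/245)·u_1 = (47/35, 97/245, -852/245, 374/245).

u_2 = (47/35, 97/245, -852/245, 374/245)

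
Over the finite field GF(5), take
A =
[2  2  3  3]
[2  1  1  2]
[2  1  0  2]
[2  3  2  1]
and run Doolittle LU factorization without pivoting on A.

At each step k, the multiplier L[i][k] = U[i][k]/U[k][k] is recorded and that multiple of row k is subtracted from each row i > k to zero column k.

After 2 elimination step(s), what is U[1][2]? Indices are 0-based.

U[1][2] = 3

Step 1: pivot at (0,0) is 2.
  row1 ← row1 − (1)·row0  ⇒  L[1][0]=1, U row1=(0, 4, 3, 4)
  row2 ← row2 − (1)·row0  ⇒  L[2][0]=1, U row2=(0, 4, 2, 4)
  row3 ← row3 − (1)·row0  ⇒  L[3][0]=1, U row3=(0, 1, 4, 3)
Step 2: pivot at (1,1) is 4.
  row2 ← row2 − (1)·row1  ⇒  L[2][1]=1, U row2=(0, 0, 4, 0)
  row3 ← row3 − (4)·row1  ⇒  L[3][1]=4, U row3=(0, 0, 2, 2)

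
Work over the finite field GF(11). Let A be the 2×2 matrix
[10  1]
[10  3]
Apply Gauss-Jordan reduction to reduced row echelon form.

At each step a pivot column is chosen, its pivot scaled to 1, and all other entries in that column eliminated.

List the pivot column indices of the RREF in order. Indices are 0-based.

pivot columns: 0, 1

pivot(0,0)=10: scale R0 → (1, 10)
  clear (1,0): R1 −= (10)R0 → (0, 2)
pivot(1,1)=2: scale R1 → (0, 1)
  clear (0,1): R0 −= (10)R1 → (1, 0)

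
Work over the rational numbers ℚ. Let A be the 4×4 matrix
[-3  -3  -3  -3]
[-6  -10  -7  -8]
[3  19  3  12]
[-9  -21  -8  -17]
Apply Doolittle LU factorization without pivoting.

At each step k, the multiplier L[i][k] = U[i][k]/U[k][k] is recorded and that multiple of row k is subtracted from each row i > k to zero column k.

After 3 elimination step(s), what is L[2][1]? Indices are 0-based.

L[2][1] = -4

k=0: U[0][0]=-3
  eliminate (1,0): mult=2, new row 1: (0, -4, -1, -2); set L[1][0]=2
  eliminate (2,0): mult=-1, new row 2: (0, 16, 0, 9); set L[2][0]=-1
  eliminate (3,0): mult=3, new row 3: (0, -12, 1, -8); set L[3][0]=3
k=1: U[1][1]=-4
  eliminate (2,1): mult=-4, new row 2: (0, 0, -4, 1); set L[2][1]=-4
  eliminate (3,1): mult=3, new row 3: (0, 0, 4, -2); set L[3][1]=3
k=2: U[2][2]=-4
  eliminate (3,2): mult=-1, new row 3: (0, 0, 0, -1); set L[3][2]=-1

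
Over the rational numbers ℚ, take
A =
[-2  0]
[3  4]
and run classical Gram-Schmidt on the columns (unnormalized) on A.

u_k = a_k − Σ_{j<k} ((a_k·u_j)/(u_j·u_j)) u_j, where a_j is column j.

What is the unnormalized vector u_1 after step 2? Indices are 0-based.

Step 1: u_0 = a_0 = (-2, 3).
Step 2: u_1 = a_1 − (12/13)·u_0 = (24/13, 16/13).

u_1 = (24/13, 16/13)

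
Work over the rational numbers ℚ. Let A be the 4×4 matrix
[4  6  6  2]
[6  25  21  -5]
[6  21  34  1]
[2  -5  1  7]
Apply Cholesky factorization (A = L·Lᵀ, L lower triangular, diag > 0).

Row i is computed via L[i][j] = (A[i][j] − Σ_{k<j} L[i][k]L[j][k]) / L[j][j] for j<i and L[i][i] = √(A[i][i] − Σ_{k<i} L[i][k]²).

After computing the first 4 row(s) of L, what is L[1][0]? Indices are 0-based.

L[1][0] = 3

Step 1: L[0][0] = √(4) = 2.
  L[1][0] = (6) / L[0][0] = 3.
Step 2: L[1][1] = √(16) = 4.
  L[2][0] = (6) / L[0][0] = 3.
  L[2][1] = (12) / L[1][1] = 3.
Step 3: L[2][2] = √(16) = 4.
  L[3][0] = (2) / L[0][0] = 1.
  L[3][1] = (-8) / L[1][1] = -2.
  L[3][2] = (4) / L[2][2] = 1.
Step 4: L[3][3] = √(1) = 1.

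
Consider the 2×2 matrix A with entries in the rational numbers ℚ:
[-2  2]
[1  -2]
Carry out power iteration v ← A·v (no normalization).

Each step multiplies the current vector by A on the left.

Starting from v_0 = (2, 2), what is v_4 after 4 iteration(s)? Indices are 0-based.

v_0 = (2, 2).
v_1 = A·v_0 = (0, -2).
v_2 = A·v_1 = (-4, 4).
v_3 = A·v_2 = (16, -12).
v_4 = A·v_3 = (-56, 40).

v_4 = (-56, 40)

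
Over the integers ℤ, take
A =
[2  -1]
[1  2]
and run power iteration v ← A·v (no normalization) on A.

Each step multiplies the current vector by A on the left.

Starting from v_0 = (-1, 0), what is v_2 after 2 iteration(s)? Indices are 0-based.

v_0 = (-1, 0).
v_1 = A·v_0 = (-2, -1).
v_2 = A·v_1 = (-3, -4).

v_2 = (-3, -4)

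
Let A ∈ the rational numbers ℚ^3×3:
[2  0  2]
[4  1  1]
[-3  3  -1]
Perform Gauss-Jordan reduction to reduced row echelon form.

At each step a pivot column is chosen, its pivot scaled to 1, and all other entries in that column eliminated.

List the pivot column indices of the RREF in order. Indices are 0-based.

pivot columns: 0, 1, 2

pivot(0,0)=2: scale R0 → (1, 0, 1)
  clear (1,0): R1 −= (4)R0 → (0, 1, -3)
  clear (2,0): R2 −= (-3)R0 → (0, 3, 2)
pivot(1,1)=1: scale R1 → (0, 1, -3)
  clear (2,1): R2 −= (3)R1 → (0, 0, 11)
pivot(2,2)=11: scale R2 → (0, 0, 1)
  clear (0,2): R0 −= (1)R2 → (1, 0, 0)
  clear (1,2): R1 −= (-3)R2 → (0, 1, 0)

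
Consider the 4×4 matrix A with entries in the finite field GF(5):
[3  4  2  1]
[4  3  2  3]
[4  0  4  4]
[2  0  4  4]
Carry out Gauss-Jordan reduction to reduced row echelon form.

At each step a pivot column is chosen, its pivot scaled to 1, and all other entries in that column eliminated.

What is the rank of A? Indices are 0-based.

[1] R0 /= 3  ⇒  (1, 3, 4, 2)
     R1 -= 4·R0  ⇒  (0, 1, 1, 0)
     R2 -= 4·R0  ⇒  (0, 3, 3, 1)
     R3 -= 2·R0  ⇒  (0, 4, 1, 0)
[2] R1 /= 1  ⇒  (0, 1, 1, 0)
     R0 -= 3·R1  ⇒  (1, 0, 1, 2)
     R2 -= 3·R1  ⇒  (0, 0, 0, 1)
     R3 -= 4·R1  ⇒  (0, 0, 2, 0)
[3] R2 <-> R3
[3] R2 /= 2  ⇒  (0, 0, 1, 0)
     R0 -= 1·R2  ⇒  (1, 0, 0, 2)
     R1 -= 1·R2  ⇒  (0, 1, 0, 0)
[4] R3 /= 1  ⇒  (0, 0, 0, 1)
     R0 -= 2·R3  ⇒  (1, 0, 0, 0)

rank = 4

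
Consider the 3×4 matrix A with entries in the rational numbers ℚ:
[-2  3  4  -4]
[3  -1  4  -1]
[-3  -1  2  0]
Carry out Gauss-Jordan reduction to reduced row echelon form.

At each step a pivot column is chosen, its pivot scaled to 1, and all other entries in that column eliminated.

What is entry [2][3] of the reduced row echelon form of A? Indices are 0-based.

M[2][3] = -35/82

[1] R0 /= -2  ⇒  (1, -3/2, -2, 2)
     R1 -= 3·R0  ⇒  (0, 7/2, 10, -7)
     R2 -= -3·R0  ⇒  (0, -11/2, -4, 6)
[2] R1 /= 7/2  ⇒  (0, 1, 20/7, -2)
     R0 -= -3/2·R1  ⇒  (1, 0, 16/7, -1)
     R2 -= -11/2·R1  ⇒  (0, 0, 82/7, -5)
[3] R2 /= 82/7  ⇒  (0, 0, 1, -35/82)
     R0 -= 16/7·R2  ⇒  (1, 0, 0, -1/41)
     R1 -= 20/7·R2  ⇒  (0, 1, 0, -32/41)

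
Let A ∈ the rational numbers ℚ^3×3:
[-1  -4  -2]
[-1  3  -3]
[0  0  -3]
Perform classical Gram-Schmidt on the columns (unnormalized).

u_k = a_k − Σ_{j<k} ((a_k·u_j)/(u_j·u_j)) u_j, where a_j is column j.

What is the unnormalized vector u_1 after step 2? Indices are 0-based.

Step 1: u_0 = a_0 = (-1, -1, 0).
Step 2: u_1 = a_1 − (1/2)·u_0 = (-7/2, 7/2, 0).

u_1 = (-7/2, 7/2, 0)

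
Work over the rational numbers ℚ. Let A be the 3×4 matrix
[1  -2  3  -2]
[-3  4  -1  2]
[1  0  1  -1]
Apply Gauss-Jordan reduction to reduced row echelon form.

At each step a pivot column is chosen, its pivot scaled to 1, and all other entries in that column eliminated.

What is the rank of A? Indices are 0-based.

rank = 3

pivot(0,0)=1: scale R0 → (1, -2, 3, -2)
  clear (1,0): R1 −= (-3)R0 → (0, -2, 8, -4)
  clear (2,0): R2 −= (1)R0 → (0, 2, -2, 1)
pivot(1,1)=-2: scale R1 → (0, 1, -4, 2)
  clear (0,1): R0 −= (-2)R1 → (1, 0, -5, 2)
  clear (2,1): R2 −= (2)R1 → (0, 0, 6, -3)
pivot(2,2)=6: scale R2 → (0, 0, 1, -1/2)
  clear (0,2): R0 −= (-5)R2 → (1, 0, 0, -1/2)
  clear (1,2): R1 −= (-4)R2 → (0, 1, 0, 0)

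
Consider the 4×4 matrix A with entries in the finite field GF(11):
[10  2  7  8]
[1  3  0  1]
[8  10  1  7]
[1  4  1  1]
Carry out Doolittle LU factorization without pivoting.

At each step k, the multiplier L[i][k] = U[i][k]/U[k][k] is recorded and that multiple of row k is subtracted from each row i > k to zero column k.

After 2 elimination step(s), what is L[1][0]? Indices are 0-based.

L[1][0] = 10

Step 1: pivot at (0,0) is 10.
  row1 ← row1 − (10)·row0  ⇒  L[1][0]=10, U row1=(0, 5, 7, 9)
  row2 ← row2 − (3)·row0  ⇒  L[2][0]=3, U row2=(0, 4, 2, 5)
  row3 ← row3 − (10)·row0  ⇒  L[3][0]=10, U row3=(0, 6, 8, 9)
Step 2: pivot at (1,1) is 5.
  row2 ← row2 − (3)·row1  ⇒  L[2][1]=3, U row2=(0, 0, 3, 0)
  row3 ← row3 − (10)·row1  ⇒  L[3][1]=10, U row3=(0, 0, 4, 7)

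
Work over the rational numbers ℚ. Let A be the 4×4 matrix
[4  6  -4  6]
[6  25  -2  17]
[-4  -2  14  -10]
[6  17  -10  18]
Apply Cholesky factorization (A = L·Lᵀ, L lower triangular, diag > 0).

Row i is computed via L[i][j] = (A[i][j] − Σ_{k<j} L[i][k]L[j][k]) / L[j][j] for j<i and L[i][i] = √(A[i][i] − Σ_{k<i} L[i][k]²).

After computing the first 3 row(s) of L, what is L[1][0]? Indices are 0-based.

Step 1: L[0][0] = √(4) = 2.
  L[1][0] = (6) / L[0][0] = 3.
Step 2: L[1][1] = √(16) = 4.
  L[2][0] = (-4) / L[0][0] = -2.
  L[2][1] = (4) / L[1][1] = 1.
Step 3: L[2][2] = √(9) = 3.

L[1][0] = 3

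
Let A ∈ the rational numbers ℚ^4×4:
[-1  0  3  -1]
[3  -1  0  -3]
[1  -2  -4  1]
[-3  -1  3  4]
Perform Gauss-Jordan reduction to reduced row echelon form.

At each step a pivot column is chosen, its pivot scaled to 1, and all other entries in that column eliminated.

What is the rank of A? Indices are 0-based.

rank = 4

step 1: normalize row 0 (÷-1) = (1, 0, -3, 1)
  row 1: subtract 3×row0 = (0, -1, 9, -6)
  row 2: subtract 1×row0 = (0, -2, -1, 0)
  row 3: subtract -3×row0 = (0, -1, -6, 7)
step 2: normalize row 1 (÷-1) = (0, 1, -9, 6)
  row 2: subtract -2×row1 = (0, 0, -19, 12)
  row 3: subtract -1×row1 = (0, 0, -15, 13)
step 3: normalize row 2 (÷-19) = (0, 0, 1, -12/19)
  row 0: subtract -3×row2 = (1, 0, 0, -17/19)
  row 1: subtract -9×row2 = (0, 1, 0, 6/19)
  row 3: subtract -15×row2 = (0, 0, 0, 67/19)
step 4: normalize row 3 (÷67/19) = (0, 0, 0, 1)
  row 0: subtract -17/19×row3 = (1, 0, 0, 0)
  row 1: subtract 6/19×row3 = (0, 1, 0, 0)
  row 2: subtract -12/19×row3 = (0, 0, 1, 0)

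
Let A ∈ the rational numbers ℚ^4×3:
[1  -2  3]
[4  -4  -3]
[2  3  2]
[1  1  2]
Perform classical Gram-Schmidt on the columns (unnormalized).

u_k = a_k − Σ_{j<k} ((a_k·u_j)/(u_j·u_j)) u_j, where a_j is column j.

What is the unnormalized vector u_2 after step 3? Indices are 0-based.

u_2 = (2103/539, -773/539, 125/539, 739/539)

Step 1: u_0 = a_0 = (1, 4, 2, 1).
Step 2: u_1 = a_1 − (-1/2)·u_0 = (-3/2, -2, 4, 3/2).
Step 3: u_2 = a_2 − (-3/22)·u_0 − (25/49)·u_1 = (2103/539, -773/539, 125/539, 739/539).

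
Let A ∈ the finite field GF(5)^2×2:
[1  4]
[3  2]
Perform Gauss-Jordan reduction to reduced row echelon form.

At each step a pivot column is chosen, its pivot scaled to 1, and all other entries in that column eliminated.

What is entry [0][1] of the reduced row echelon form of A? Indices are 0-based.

M[0][1] = 4

step 1: normalize row 0 (÷1) = (1, 4)
  row 1: subtract 3×row0 = (0, 0)
skip col 1 (zero from row 1)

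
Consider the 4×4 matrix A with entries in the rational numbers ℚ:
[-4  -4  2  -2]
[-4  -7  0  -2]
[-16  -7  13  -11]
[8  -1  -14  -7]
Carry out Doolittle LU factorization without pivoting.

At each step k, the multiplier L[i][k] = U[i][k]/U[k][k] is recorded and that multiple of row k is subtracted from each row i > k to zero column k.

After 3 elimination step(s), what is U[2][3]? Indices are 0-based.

U[2][3] = -3

k=0: U[0][0]=-4
  eliminate (1,0): mult=1, new row 1: (0, -3, -2, 0); set L[1][0]=1
  eliminate (2,0): mult=4, new row 2: (0, 9, 5, -3); set L[2][0]=4
  eliminate (3,0): mult=-2, new row 3: (0, -9, -10, -11); set L[3][0]=-2
k=1: U[1][1]=-3
  eliminate (2,1): mult=-3, new row 2: (0, 0, -1, -3); set L[2][1]=-3
  eliminate (3,1): mult=3, new row 3: (0, 0, -4, -11); set L[3][1]=3
k=2: U[2][2]=-1
  eliminate (3,2): mult=4, new row 3: (0, 0, 0, 1); set L[3][2]=4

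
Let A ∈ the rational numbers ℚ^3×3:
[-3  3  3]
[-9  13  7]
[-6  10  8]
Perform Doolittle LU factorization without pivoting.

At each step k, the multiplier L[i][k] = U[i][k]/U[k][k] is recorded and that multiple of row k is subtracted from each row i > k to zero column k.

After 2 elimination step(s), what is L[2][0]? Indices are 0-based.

[col 0] pivot -3
  R1 -= 3*R0 → (0, 4, -2)  (L[1][0] := 3)
  R2 -= 2*R0 → (0, 4, 2)  (L[2][0] := 2)
[col 1] pivot 4
  R2 -= 1*R1 → (0, 0, 4)  (L[2][1] := 1)

L[2][0] = 2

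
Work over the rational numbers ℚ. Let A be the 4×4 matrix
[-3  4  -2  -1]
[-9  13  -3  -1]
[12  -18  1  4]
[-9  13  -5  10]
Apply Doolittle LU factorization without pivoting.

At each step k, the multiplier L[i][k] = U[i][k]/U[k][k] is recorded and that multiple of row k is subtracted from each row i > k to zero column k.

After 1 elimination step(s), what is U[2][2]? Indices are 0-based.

[col 0] pivot -3
  R1 -= 3*R0 → (0, 1, 3, 2)  (L[1][0] := 3)
  R2 -= -4*R0 → (0, -2, -7, 0)  (L[2][0] := -4)
  R3 -= 3*R0 → (0, 1, 1, 13)  (L[3][0] := 3)

U[2][2] = -7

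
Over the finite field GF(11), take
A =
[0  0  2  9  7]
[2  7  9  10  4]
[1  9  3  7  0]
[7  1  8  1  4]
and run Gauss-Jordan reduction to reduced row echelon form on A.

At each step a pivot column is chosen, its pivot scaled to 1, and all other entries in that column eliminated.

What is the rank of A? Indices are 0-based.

[1] R0 <-> R1
[1] R0 /= 2  ⇒  (1, 9, 10, 5, 2)
     R2 -= 1·R0  ⇒  (0, 0, 4, 2, 9)
     R3 -= 7·R0  ⇒  (0, 4, 4, 10, 1)
[2] R1 <-> R3
[2] R1 /= 4  ⇒  (0, 1, 1, 8, 3)
     R0 -= 9·R1  ⇒  (1, 0, 1, 10, 8)
[3] R2 /= 4  ⇒  (0, 0, 1, 6, 5)
     R0 -= 1·R2  ⇒  (1, 0, 0, 4, 3)
     R1 -= 1·R2  ⇒  (0, 1, 0, 2, 9)
     R3 -= 2·R2  ⇒  (0, 0, 0, 8, 8)
[4] R3 /= 8  ⇒  (0, 0, 0, 1, 1)
     R0 -= 4·R3  ⇒  (1, 0, 0, 0, 10)
     R1 -= 2·R3  ⇒  (0, 1, 0, 0, 7)
     R2 -= 6·R3  ⇒  (0, 0, 1, 0, 10)

rank = 4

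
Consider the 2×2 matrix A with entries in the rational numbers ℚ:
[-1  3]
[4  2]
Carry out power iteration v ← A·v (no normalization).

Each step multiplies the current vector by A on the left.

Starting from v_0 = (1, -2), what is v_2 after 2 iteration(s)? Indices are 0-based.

v_2 = (7, -28)

v_0 = (1, -2).
v_1 = A·v_0 = (-7, 0).
v_2 = A·v_1 = (7, -28).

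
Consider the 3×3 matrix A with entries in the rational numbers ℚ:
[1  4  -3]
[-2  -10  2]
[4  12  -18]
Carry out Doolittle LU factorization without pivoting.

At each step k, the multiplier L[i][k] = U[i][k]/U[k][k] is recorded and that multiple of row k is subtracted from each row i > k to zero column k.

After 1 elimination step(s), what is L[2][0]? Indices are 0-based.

k=0: U[0][0]=1
  eliminate (1,0): mult=-2, new row 1: (0, -2, -4); set L[1][0]=-2
  eliminate (2,0): mult=4, new row 2: (0, -4, -6); set L[2][0]=4

L[2][0] = 4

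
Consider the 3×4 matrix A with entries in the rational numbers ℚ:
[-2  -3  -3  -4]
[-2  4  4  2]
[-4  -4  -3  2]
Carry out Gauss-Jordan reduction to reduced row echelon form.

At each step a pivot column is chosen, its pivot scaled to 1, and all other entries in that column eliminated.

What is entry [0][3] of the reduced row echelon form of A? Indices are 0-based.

M[0][3] = 5/7

pivot(0,0)=-2: scale R0 → (1, 3/2, 3/2, 2)
  clear (1,0): R1 −= (-2)R0 → (0, 7, 7, 6)
  clear (2,0): R2 −= (-4)R0 → (0, 2, 3, 10)
pivot(1,1)=7: scale R1 → (0, 1, 1, 6/7)
  clear (0,1): R0 −= (3/2)R1 → (1, 0, 0, 5/7)
  clear (2,1): R2 −= (2)R1 → (0, 0, 1, 58/7)
pivot(2,2)=1: scale R2 → (0, 0, 1, 58/7)
  clear (1,2): R1 −= (1)R2 → (0, 1, 0, -52/7)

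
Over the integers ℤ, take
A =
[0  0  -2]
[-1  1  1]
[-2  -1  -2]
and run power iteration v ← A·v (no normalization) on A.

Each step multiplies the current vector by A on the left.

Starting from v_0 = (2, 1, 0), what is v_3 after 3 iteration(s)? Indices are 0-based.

v_3 = (-22, -5, -36)

v_0 = (2, 1, 0).
v_1 = A·v_0 = (0, -1, -5).
v_2 = A·v_1 = (10, -6, 11).
v_3 = A·v_2 = (-22, -5, -36).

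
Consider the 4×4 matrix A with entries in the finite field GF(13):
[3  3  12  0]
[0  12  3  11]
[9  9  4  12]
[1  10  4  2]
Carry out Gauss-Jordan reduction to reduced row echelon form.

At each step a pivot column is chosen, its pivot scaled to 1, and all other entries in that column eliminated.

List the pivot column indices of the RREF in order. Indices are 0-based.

pivot columns: 0, 1, 2, 3

step 1: normalize row 0 (÷3) = (1, 1, 4, 0)
  row 2: subtract 9×row0 = (0, 0, 7, 12)
  row 3: subtract 1×row0 = (0, 9, 0, 2)
step 2: normalize row 1 (÷12) = (0, 1, 10, 2)
  row 0: subtract 1×row1 = (1, 0, 7, 11)
  row 3: subtract 9×row1 = (0, 0, 1, 10)
step 3: normalize row 2 (÷7) = (0, 0, 1, 11)
  row 0: subtract 7×row2 = (1, 0, 0, 12)
  row 1: subtract 10×row2 = (0, 1, 0, 9)
  row 3: subtract 1×row2 = (0, 0, 0, 12)
step 4: normalize row 3 (÷12) = (0, 0, 0, 1)
  row 0: subtract 12×row3 = (1, 0, 0, 0)
  row 1: subtract 9×row3 = (0, 1, 0, 0)
  row 2: subtract 11×row3 = (0, 0, 1, 0)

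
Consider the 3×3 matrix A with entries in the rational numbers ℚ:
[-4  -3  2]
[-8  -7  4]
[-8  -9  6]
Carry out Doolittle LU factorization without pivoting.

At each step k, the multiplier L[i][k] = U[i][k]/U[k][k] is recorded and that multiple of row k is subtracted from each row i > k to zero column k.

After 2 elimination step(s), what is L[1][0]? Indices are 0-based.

[col 0] pivot -4
  R1 -= 2*R0 → (0, -1, 0)  (L[1][0] := 2)
  R2 -= 2*R0 → (0, -3, 2)  (L[2][0] := 2)
[col 1] pivot -1
  R2 -= 3*R1 → (0, 0, 2)  (L[2][1] := 3)

L[1][0] = 2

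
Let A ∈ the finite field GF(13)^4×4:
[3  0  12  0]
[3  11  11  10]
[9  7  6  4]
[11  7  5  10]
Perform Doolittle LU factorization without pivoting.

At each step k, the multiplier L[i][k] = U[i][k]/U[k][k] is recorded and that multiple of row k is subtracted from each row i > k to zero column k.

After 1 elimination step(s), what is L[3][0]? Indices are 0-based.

L[3][0] = 8

[col 0] pivot 3
  R1 -= 1*R0 → (0, 11, 12, 10)  (L[1][0] := 1)
  R2 -= 3*R0 → (0, 7, 9, 4)  (L[2][0] := 3)
  R3 -= 8*R0 → (0, 7, 0, 10)  (L[3][0] := 8)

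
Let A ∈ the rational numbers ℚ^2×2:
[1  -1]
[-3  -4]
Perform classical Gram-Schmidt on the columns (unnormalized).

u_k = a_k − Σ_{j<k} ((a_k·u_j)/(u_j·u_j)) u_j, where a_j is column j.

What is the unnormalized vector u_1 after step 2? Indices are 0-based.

u_1 = (-21/10, -7/10)

Step 1: u_0 = a_0 = (1, -3).
Step 2: u_1 = a_1 − (11/10)·u_0 = (-21/10, -7/10).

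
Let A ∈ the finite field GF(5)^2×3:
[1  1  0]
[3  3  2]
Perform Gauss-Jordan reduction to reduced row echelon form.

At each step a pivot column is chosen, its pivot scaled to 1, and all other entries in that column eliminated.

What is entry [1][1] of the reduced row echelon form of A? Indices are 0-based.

[1] R0 /= 1  ⇒  (1, 1, 0)
     R1 -= 3·R0  ⇒  (0, 0, 2)
column 1 empty below row 1
[2] R1 /= 2  ⇒  (0, 0, 1)

M[1][1] = 0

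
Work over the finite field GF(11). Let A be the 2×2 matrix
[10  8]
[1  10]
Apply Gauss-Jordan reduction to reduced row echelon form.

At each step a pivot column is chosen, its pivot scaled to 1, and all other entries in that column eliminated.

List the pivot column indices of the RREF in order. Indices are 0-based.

pivot columns: 0, 1

[1] R0 /= 10  ⇒  (1, 3)
     R1 -= 1·R0  ⇒  (0, 7)
[2] R1 /= 7  ⇒  (0, 1)
     R0 -= 3·R1  ⇒  (1, 0)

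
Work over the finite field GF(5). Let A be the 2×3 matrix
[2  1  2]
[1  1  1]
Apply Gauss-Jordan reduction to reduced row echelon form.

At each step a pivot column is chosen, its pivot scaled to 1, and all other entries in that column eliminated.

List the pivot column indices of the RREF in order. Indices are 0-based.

pivot(0,0)=2: scale R0 → (1, 3, 1)
  clear (1,0): R1 −= (1)R0 → (0, 3, 0)
pivot(1,1)=3: scale R1 → (0, 1, 0)
  clear (0,1): R0 −= (3)R1 → (1, 0, 1)

pivot columns: 0, 1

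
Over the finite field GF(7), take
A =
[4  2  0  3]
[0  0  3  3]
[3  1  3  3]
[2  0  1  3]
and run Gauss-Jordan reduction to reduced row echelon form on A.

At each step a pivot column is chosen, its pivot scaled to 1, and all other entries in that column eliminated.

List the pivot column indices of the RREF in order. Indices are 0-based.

pivot columns: 0, 1, 2, 3

[1] R0 /= 4  ⇒  (1, 4, 0, 6)
     R2 -= 3·R0  ⇒  (0, 3, 3, 6)
     R3 -= 2·R0  ⇒  (0, 6, 1, 5)
[2] R1 <-> R2
[2] R1 /= 3  ⇒  (0, 1, 1, 2)
     R0 -= 4·R1  ⇒  (1, 0, 3, 5)
     R3 -= 6·R1  ⇒  (0, 0, 2, 0)
[3] R2 /= 3  ⇒  (0, 0, 1, 1)
     R0 -= 3·R2  ⇒  (1, 0, 0, 2)
     R1 -= 1·R2  ⇒  (0, 1, 0, 1)
     R3 -= 2·R2  ⇒  (0, 0, 0, 5)
[4] R3 /= 5  ⇒  (0, 0, 0, 1)
     R0 -= 2·R3  ⇒  (1, 0, 0, 0)
     R1 -= 1·R3  ⇒  (0, 1, 0, 0)
     R2 -= 1·R3  ⇒  (0, 0, 1, 0)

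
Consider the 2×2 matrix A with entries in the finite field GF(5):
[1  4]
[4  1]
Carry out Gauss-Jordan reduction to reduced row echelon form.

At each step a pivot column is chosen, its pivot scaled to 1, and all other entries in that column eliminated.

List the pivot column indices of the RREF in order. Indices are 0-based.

step 1: normalize row 0 (÷1) = (1, 4)
  row 1: subtract 4×row0 = (0, 0)
skip col 1 (zero from row 1)

pivot columns: 0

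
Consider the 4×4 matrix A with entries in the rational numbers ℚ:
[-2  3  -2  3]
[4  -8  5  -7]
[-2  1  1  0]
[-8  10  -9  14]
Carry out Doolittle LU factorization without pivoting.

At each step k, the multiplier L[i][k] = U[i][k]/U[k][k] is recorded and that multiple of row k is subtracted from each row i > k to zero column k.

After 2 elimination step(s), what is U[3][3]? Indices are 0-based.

U[3][3] = 3

Step 1: pivot at (0,0) is -2.
  row1 ← row1 − (-2)·row0  ⇒  L[1][0]=-2, U row1=(0, -2, 1, -1)
  row2 ← row2 − (1)·row0  ⇒  L[2][0]=1, U row2=(0, -2, 3, -3)
  row3 ← row3 − (4)·row0  ⇒  L[3][0]=4, U row3=(0, -2, -1, 2)
Step 2: pivot at (1,1) is -2.
  row2 ← row2 − (1)·row1  ⇒  L[2][1]=1, U row2=(0, 0, 2, -2)
  row3 ← row3 − (1)·row1  ⇒  L[3][1]=1, U row3=(0, 0, -2, 3)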